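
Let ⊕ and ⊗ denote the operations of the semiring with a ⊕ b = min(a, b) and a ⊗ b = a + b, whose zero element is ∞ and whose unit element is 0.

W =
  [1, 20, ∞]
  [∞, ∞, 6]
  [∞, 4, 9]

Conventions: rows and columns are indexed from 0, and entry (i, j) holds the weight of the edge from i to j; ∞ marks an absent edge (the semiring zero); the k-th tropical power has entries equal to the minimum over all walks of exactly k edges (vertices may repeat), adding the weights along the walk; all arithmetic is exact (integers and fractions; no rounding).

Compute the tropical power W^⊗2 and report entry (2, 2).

W^⊗2:
  [2, 21, 26]
  [∞, 10, 15]
  [∞, 13, 10]
Key observation: the optimum is the walk 2->1->2, with weight 4 + 6 = 10.
Optimal value attained by: walk 2->1->2.
Answer: (W^⊗2)[2][2] = 10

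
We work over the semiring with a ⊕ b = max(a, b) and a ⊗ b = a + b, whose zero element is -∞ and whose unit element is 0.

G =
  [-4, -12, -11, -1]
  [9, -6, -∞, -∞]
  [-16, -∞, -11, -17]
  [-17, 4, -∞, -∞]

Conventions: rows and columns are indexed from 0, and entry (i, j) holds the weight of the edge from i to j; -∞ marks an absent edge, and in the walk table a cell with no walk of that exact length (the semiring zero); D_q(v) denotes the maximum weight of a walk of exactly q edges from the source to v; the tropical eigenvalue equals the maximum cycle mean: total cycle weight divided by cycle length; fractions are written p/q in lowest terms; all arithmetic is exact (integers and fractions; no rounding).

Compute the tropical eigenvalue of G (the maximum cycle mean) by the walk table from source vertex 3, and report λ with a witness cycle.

q=0: [-∞, -∞, -∞, 0]
q=1: [-17, 4, -∞, -∞]
q=2: [13, -2, -28, -18]
q=3: [9, 1, 2, 12]
q=4: [10, 16, -2, 8]
Optimal cycle mean attained by: cycle 0->3->1->0, total (-1) + 4 + 9, length 3.
Answer: λ = 4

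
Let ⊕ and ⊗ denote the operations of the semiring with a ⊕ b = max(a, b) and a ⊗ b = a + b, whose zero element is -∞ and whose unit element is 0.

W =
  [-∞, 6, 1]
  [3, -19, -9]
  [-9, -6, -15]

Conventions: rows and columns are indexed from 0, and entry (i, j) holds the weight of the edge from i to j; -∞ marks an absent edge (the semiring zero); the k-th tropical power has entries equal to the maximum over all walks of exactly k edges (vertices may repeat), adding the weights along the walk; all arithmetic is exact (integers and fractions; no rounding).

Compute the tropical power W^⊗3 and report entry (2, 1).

W^⊗2:
  [9, -5, -3]
  [-16, 9, 4]
  [-3, -3, -8]
W^⊗3:
  [-2, 15, 10]
  [12, -2, 0]
  [0, 3, -2]
Key observation: the optimum is the walk 2->1->0->1, with weight (-6) + 3 + 6 = 3.
Optimal value attained by: walk 2->1->0->1.
Answer: (W^⊗3)[2][1] = 3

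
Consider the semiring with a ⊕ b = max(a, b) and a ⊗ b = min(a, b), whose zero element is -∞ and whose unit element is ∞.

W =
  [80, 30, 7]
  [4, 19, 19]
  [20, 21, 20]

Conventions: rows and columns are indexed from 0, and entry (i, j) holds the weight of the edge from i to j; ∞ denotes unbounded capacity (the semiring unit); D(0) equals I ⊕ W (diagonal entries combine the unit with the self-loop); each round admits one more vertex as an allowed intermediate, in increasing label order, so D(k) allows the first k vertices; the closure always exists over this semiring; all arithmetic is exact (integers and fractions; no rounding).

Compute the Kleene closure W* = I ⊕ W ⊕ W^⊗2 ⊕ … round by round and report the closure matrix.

D(0):
  [∞, 30, 7]
  [4, ∞, 19]
  [20, 21, ∞]
D(1):
  [∞, 30, 7]
  [4, ∞, 19]
  [20, 21, ∞]
D(2):
  [∞, 30, 19]
  [4, ∞, 19]
  [20, 21, ∞]
D(3):
  [∞, 30, 19]
  [19, ∞, 19]
  [20, 21, ∞]
Answer: W* = [[∞, 30, 19], [19, ∞, 19], [20, 21, ∞]]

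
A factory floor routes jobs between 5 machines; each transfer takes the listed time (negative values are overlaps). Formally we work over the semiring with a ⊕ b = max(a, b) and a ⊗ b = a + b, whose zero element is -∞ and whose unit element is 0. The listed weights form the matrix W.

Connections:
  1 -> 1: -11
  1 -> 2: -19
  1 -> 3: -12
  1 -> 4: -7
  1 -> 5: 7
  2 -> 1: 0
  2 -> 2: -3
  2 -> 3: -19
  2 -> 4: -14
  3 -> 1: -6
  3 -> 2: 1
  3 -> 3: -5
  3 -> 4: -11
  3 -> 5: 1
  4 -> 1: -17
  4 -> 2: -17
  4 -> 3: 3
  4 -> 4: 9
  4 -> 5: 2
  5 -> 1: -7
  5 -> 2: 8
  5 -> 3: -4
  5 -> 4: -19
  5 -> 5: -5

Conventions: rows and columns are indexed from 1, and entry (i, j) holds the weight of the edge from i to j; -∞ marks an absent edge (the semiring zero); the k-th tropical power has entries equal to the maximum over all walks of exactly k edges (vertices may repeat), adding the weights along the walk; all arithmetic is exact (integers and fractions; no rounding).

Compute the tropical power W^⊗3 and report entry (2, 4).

W^⊗2:
  [0, 15, 3, 2, 2]
  [-3, -6, -11, -5, 7]
  [1, 9, -3, -2, 1]
  [-3, 10, 12, 18, 11]
  [8, 5, -9, -6, 0]
W^⊗3:
  [15, 12, 5, 11, 7]
  [0, 15, 3, 4, 4]
  [9, 9, 1, 7, 8]
  [10, 19, 21, 27, 20]
  [5, 8, -3, 3, 15]
Key observation: the optimum is the walk 2->4->4->4, with weight (-14) + 9 + 9 = 4.
Optimal value attained by: walk 2->4->4->4.
Answer: (W^⊗3)[2][4] = 4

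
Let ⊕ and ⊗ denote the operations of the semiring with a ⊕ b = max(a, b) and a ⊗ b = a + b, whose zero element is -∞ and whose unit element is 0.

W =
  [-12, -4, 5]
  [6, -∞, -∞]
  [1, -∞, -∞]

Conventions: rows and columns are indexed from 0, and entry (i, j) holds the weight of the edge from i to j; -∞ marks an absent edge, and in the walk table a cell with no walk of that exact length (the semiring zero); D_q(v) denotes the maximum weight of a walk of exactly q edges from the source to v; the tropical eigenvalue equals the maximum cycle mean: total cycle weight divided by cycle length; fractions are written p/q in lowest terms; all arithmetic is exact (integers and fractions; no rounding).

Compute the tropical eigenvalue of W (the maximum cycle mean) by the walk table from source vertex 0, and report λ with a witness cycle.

q=0: [0, -∞, -∞]
q=1: [-12, -4, 5]
q=2: [6, -16, -7]
q=3: [-6, 2, 11]
Optimal cycle mean attained by: cycle 0->2->0, total 5 + 1, length 2.
Answer: λ = 3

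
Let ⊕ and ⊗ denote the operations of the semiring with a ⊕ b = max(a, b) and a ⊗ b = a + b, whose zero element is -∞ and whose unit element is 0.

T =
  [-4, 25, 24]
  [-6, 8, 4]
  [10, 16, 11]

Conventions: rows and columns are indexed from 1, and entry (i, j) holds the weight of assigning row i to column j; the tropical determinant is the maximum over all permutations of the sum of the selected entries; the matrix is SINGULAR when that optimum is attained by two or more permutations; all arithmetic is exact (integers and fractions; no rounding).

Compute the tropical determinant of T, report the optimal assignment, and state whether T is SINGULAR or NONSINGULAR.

σ = (1, 2, 3): (-4) + 8 + 11 = 15
σ = (1, 3, 2): (-4) + 4 + 16 = 16
σ = (2, 1, 3): 25 + (-6) + 11 = 30
σ = (2, 3, 1): 25 + 4 + 10 = 39
σ = (3, 1, 2): 24 + (-6) + 16 = 34
σ = (3, 2, 1): 24 + 8 + 10 = 42
Optimal value attained by: σ = (3, 2, 1).
Answer: det⊕(T) = 42; verdict: NONSINGULAR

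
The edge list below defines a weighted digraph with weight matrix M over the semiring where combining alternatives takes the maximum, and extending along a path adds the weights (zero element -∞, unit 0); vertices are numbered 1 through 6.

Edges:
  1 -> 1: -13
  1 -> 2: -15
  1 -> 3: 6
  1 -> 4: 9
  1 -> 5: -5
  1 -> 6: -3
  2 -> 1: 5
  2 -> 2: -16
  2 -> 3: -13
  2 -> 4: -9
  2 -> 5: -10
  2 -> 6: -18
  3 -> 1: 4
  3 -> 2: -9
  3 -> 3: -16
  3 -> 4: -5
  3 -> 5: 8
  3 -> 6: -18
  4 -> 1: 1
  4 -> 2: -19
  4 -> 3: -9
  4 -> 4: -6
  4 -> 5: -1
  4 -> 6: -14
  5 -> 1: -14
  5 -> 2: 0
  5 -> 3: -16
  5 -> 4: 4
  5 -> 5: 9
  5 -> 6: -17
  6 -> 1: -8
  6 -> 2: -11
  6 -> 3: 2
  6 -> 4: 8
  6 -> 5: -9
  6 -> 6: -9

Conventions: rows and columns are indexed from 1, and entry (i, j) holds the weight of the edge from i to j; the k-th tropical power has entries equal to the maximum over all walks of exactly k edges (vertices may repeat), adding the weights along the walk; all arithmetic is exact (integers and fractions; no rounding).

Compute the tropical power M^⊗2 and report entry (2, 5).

M^⊗2:
  [10, -3, 0, 5, 14, -5]
  [-8, -10, 11, 14, 0, 2]
  [-4, 8, 10, 13, 17, 1]
  [-5, -1, 7, 10, 8, -2]
  [5, 9, -5, 13, 18, -8]
  [9, -7, -1, 2, 10, -6]
Key observation: the optimum is the walk 2->1->5, with weight 5 + (-5) = 0.
Optimal value attained by: walk 2->1->5.
Answer: (M^⊗2)[2][5] = 0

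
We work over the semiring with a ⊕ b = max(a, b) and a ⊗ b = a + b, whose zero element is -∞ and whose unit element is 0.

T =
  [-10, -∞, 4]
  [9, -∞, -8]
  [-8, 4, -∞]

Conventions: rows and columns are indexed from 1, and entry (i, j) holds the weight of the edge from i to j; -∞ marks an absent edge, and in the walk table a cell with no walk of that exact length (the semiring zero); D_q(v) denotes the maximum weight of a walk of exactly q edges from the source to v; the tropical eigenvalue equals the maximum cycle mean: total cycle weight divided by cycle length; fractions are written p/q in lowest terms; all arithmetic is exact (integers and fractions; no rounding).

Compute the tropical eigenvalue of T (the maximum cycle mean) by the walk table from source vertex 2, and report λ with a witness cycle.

q=0: [-∞, 0, -∞]
q=1: [9, -∞, -8]
q=2: [-1, -4, 13]
q=3: [5, 17, 3]
Optimal cycle mean attained by: cycle 1->3->2->1, total 4 + 4 + 9, length 3.
Answer: λ = 17/3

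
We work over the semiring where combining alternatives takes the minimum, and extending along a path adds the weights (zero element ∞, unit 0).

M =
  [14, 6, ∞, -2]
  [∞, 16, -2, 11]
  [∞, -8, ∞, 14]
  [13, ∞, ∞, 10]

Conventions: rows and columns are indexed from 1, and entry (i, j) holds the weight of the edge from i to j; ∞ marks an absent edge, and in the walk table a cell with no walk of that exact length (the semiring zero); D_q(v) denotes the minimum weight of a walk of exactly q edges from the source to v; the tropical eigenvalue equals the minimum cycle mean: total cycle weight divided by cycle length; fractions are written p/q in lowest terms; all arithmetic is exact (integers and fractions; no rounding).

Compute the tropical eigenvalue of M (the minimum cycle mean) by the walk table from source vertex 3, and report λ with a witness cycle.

q=0: [∞, ∞, 0, ∞]
q=1: [∞, -8, ∞, 14]
q=2: [27, 8, -10, 3]
q=3: [16, -18, 6, 4]
q=4: [17, -2, -20, -7]
Optimal cycle mean attained by: cycle 2->3->2, total (-2) + (-8), length 2.
Answer: λ = -5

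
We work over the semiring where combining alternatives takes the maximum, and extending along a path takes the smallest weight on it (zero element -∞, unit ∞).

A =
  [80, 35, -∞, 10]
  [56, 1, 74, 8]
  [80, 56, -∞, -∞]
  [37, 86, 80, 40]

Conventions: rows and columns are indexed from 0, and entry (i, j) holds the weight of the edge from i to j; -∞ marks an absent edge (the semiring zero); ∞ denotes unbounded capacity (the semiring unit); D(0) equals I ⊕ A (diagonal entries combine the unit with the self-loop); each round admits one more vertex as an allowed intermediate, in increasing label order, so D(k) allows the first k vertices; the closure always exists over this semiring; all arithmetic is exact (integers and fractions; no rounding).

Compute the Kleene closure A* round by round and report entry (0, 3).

D(0):
  [∞, 35, -∞, 10]
  [56, ∞, 74, 8]
  [80, 56, ∞, -∞]
  [37, 86, 80, ∞]
D(1):
  [∞, 35, -∞, 10]
  [56, ∞, 74, 10]
  [80, 56, ∞, 10]
  [37, 86, 80, ∞]
D(2):
  [∞, 35, 35, 10]
  [56, ∞, 74, 10]
  [80, 56, ∞, 10]
  [56, 86, 80, ∞]
D(3):
  [∞, 35, 35, 10]
  [74, ∞, 74, 10]
  [80, 56, ∞, 10]
  [80, 86, 80, ∞]
D(4):
  [∞, 35, 35, 10]
  [74, ∞, 74, 10]
  [80, 56, ∞, 10]
  [80, 86, 80, ∞]
Answer: A*[0][3] = 10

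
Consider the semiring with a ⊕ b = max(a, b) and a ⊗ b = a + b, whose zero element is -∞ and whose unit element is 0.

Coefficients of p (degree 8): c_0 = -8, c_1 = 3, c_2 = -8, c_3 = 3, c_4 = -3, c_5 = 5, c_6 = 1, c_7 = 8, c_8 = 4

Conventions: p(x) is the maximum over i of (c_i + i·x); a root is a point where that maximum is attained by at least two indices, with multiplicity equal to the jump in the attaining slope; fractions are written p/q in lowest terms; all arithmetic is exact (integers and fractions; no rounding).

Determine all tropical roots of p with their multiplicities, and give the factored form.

hull edge (i=0, c=-8) to (i=1, c=3): slope 11, span 1
hull edge (i=1, c=3) to (i=7, c=8): slope 5/6, span 6
hull edge (i=7, c=8) to (i=8, c=4): slope -4, span 1
Factored form: p(x) = 4 ⊗ (x ⊕ (-11)) ⊗ (x ⊕ (-5/6)) ⊗ (x ⊕ (-5/6)) ⊗ (x ⊕ (-5/6)) ⊗ (x ⊕ (-5/6)) ⊗ (x ⊕ (-5/6)) ⊗ (x ⊕ (-5/6)) ⊗ (x ⊕ 4)
Answer: roots = -11 (mult 1), -5/6 (mult 6), 4 (mult 1)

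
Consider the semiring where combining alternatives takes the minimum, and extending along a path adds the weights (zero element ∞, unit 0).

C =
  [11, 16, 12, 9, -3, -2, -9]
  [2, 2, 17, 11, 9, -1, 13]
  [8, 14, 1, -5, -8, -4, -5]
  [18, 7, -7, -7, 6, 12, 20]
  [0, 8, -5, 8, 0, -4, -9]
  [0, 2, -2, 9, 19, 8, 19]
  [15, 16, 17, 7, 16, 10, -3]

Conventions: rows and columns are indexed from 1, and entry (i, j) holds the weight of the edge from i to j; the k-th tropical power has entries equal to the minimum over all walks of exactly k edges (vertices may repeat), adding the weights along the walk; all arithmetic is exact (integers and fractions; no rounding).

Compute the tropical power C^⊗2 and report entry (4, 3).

C^⊗2:
  [-3, 0, -8, -2, -3, -7, -12]
  [-1, 1, -3, 4, -1, 0, -7]
  [-8, -2, -13, -12, -8, -12, -17]
  [1, 0, -14, -14, -15, -11, -12]
  [-4, -2, -6, -10, -13, -9, -12]
  [4, 4, -1, -7, -10, -6, -9]
  [10, 12, 0, 0, 9, 7, -6]
Key observation: the optimum is the walk 4->4->3, with weight (-7) + (-7) = -14.
Optimal value attained by: walk 4->4->3.
Answer: (C^⊗2)[4][3] = -14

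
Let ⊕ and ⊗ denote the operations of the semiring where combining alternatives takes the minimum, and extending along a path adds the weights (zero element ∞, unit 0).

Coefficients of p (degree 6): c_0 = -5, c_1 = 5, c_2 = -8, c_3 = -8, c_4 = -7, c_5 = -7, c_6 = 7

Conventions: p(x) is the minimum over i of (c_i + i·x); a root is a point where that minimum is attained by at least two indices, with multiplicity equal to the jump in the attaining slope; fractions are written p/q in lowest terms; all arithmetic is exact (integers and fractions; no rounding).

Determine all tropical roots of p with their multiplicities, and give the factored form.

hull edge (i=0, c=-5) to (i=2, c=-8): slope -3/2, span 2
hull edge (i=2, c=-8) to (i=3, c=-8): slope 0, span 1
hull edge (i=3, c=-8) to (i=5, c=-7): slope 1/2, span 2
hull edge (i=5, c=-7) to (i=6, c=7): slope 14, span 1
Factored form: p(x) = 7 ⊗ (x ⊕ (-14)) ⊗ (x ⊕ (-1/2)) ⊗ (x ⊕ (-1/2)) ⊗ (x ⊕ 0) ⊗ (x ⊕ 3/2) ⊗ (x ⊕ 3/2)
Answer: roots = -14 (mult 1), -1/2 (mult 2), 0 (mult 1), 3/2 (mult 2)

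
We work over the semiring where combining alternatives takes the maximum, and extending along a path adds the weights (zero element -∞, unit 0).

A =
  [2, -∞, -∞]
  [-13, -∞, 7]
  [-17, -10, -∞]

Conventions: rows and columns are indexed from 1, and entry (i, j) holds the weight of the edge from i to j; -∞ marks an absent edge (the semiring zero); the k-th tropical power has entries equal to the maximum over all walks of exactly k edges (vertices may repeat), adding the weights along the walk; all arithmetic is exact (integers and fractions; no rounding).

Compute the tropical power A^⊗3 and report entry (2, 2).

A^⊗2:
  [4, -∞, -∞]
  [-10, -3, -∞]
  [-15, -∞, -3]
A^⊗3:
  [6, -∞, -∞]
  [-8, -∞, 4]
  [-13, -13, -∞]
Key observation: no walk of exactly 3 edges connects these vertices, so the entry is the semiring zero.
Answer: (A^⊗3)[2][2] = -∞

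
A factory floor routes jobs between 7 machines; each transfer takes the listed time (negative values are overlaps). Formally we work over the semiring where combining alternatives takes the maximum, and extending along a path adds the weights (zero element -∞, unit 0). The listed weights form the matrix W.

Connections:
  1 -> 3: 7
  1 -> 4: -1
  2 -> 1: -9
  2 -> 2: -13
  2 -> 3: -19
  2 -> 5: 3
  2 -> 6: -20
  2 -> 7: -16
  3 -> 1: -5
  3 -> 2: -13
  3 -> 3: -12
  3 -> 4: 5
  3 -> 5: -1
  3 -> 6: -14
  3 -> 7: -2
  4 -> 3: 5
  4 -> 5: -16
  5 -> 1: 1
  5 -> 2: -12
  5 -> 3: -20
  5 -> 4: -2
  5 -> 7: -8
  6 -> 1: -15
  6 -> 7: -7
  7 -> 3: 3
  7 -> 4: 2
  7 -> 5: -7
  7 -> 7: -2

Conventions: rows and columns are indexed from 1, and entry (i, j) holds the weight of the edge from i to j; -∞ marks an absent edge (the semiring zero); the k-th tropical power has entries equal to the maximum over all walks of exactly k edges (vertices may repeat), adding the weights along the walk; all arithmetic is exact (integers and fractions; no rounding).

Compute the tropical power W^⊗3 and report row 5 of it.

W^⊗2:
  [2, -6, 4, 12, 6, -7, 5]
  [4, -9, -2, 1, -10, -33, -5]
  [0, -13, 10, 0, -9, -26, -4]
  [0, -8, -7, 10, 4, -9, 3]
  [-21, -25, 8, 0, -9, -32, -10]
  [-∞, -∞, -4, -5, -14, -∞, -9]
  [-2, -10, 7, 8, 2, -11, 1]
W^⊗3:
  [7, -6, 17, 9, 3, -10, 3]
  [-7, -15, 11, 3, -3, -16, -4]
  [5, -3, 7, 15, 9, -4, 8]
  [5, -8, 15, 5, -4, -21, 1]
  [3, -5, 5, 13, 7, -6, 6]
  [-9, -17, 0, 1, -5, -18, -6]
  [3, -6, 13, 12, 6, -7, 5]
Answer: row 5 of W^⊗3 = [3, -5, 5, 13, 7, -6, 6]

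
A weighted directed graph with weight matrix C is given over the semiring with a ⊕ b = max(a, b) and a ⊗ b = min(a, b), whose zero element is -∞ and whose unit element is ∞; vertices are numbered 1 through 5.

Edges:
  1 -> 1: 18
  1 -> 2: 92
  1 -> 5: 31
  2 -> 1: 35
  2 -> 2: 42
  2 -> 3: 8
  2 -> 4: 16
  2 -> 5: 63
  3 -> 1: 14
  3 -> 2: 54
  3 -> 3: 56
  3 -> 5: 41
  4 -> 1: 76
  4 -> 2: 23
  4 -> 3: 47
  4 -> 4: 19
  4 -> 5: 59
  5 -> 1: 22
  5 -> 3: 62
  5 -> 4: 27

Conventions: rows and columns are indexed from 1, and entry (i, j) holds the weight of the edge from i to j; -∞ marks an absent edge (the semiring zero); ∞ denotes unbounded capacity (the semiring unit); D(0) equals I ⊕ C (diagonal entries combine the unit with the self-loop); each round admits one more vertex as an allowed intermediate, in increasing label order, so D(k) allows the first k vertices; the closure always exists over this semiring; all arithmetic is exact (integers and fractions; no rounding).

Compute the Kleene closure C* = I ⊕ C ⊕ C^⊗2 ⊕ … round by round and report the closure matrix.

D(0):
  [∞, 92, -∞, -∞, 31]
  [35, ∞, 8, 16, 63]
  [14, 54, ∞, -∞, 41]
  [76, 23, 47, ∞, 59]
  [22, -∞, 62, 27, ∞]
D(1):
  [∞, 92, -∞, -∞, 31]
  [35, ∞, 8, 16, 63]
  [14, 54, ∞, -∞, 41]
  [76, 76, 47, ∞, 59]
  [22, 22, 62, 27, ∞]
D(2):
  [∞, 92, 8, 16, 63]
  [35, ∞, 8, 16, 63]
  [35, 54, ∞, 16, 54]
  [76, 76, 47, ∞, 63]
  [22, 22, 62, 27, ∞]
D(3):
  [∞, 92, 8, 16, 63]
  [35, ∞, 8, 16, 63]
  [35, 54, ∞, 16, 54]
  [76, 76, 47, ∞, 63]
  [35, 54, 62, 27, ∞]
D(4):
  [∞, 92, 16, 16, 63]
  [35, ∞, 16, 16, 63]
  [35, 54, ∞, 16, 54]
  [76, 76, 47, ∞, 63]
  [35, 54, 62, 27, ∞]
D(5):
  [∞, 92, 62, 27, 63]
  [35, ∞, 62, 27, 63]
  [35, 54, ∞, 27, 54]
  [76, 76, 62, ∞, 63]
  [35, 54, 62, 27, ∞]
Answer: C* = [[∞, 92, 62, 27, 63], [35, ∞, 62, 27, 63], [35, 54, ∞, 27, 54], [76, 76, 62, ∞, 63], [35, 54, 62, 27, ∞]]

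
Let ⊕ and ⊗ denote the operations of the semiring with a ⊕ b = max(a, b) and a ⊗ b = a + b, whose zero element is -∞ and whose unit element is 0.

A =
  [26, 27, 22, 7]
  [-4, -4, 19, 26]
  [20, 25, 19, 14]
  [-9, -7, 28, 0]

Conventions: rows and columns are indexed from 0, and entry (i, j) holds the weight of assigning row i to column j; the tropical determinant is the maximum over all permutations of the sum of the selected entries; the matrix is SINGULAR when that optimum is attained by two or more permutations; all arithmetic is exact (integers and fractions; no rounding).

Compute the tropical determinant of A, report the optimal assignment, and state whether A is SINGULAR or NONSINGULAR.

σ = (0, 1, 2, 3): 26 + (-4) + 19 + 0 = 41
σ = (0, 1, 3, 2): 26 + (-4) + 14 + 28 = 64
σ = (0, 2, 1, 3): 26 + 19 + 25 + 0 = 70
σ = (0, 2, 3, 1): 26 + 19 + 14 + (-7) = 52
σ = (0, 3, 1, 2): 26 + 26 + 25 + 28 = 105
σ = (0, 3, 2, 1): 26 + 26 + 19 + (-7) = 64
σ = (1, 0, 2, 3): 27 + (-4) + 19 + 0 = 42
σ = (1, 0, 3, 2): 27 + (-4) + 14 + 28 = 65
σ = (1, 2, 0, 3): 27 + 19 + 20 + 0 = 66
σ = (1, 2, 3, 0): 27 + 19 + 14 + (-9) = 51
σ = (1, 3, 0, 2): 27 + 26 + 20 + 28 = 101
σ = (1, 3, 2, 0): 27 + 26 + 19 + (-9) = 63
σ = (2, 0, 1, 3): 22 + (-4) + 25 + 0 = 43
σ = (2, 0, 3, 1): 22 + (-4) + 14 + (-7) = 25
σ = (2, 1, 0, 3): 22 + (-4) + 20 + 0 = 38
σ = (2, 1, 3, 0): 22 + (-4) + 14 + (-9) = 23
σ = (2, 3, 0, 1): 22 + 26 + 20 + (-7) = 61
σ = (2, 3, 1, 0): 22 + 26 + 25 + (-9) = 64
σ = (3, 0, 1, 2): 7 + (-4) + 25 + 28 = 56
σ = (3, 0, 2, 1): 7 + (-4) + 19 + (-7) = 15
σ = (3, 1, 0, 2): 7 + (-4) + 20 + 28 = 51
σ = (3, 1, 2, 0): 7 + (-4) + 19 + (-9) = 13
σ = (3, 2, 0, 1): 7 + 19 + 20 + (-7) = 39
σ = (3, 2, 1, 0): 7 + 19 + 25 + (-9) = 42
Optimal value attained by: σ = (0, 3, 1, 2).
Answer: det⊕(A) = 105; verdict: NONSINGULAR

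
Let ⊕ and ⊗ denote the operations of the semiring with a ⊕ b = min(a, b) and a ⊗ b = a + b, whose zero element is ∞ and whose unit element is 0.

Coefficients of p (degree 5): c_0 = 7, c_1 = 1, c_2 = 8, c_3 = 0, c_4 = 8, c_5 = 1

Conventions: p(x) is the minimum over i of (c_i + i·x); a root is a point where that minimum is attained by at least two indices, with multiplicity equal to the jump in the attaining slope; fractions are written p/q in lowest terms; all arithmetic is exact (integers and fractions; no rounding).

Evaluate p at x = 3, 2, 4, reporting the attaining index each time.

p(3) = min(7+0·3=7, 1+1·3=4, 8+2·3=14, 0+3·3=9, 8+4·3=20, 1+5·3=16) = 4 (attained by i=1)
p(2) = min(7+0·2=7, 1+1·2=3, 8+2·2=12, 0+3·2=6, 8+4·2=16, 1+5·2=11) = 3 (attained by i=1)
p(4) = min(7+0·4=7, 1+1·4=5, 8+2·4=16, 0+3·4=12, 8+4·4=24, 1+5·4=21) = 5 (attained by i=1)
Answer: p(3) = 4; p(2) = 3; p(4) = 5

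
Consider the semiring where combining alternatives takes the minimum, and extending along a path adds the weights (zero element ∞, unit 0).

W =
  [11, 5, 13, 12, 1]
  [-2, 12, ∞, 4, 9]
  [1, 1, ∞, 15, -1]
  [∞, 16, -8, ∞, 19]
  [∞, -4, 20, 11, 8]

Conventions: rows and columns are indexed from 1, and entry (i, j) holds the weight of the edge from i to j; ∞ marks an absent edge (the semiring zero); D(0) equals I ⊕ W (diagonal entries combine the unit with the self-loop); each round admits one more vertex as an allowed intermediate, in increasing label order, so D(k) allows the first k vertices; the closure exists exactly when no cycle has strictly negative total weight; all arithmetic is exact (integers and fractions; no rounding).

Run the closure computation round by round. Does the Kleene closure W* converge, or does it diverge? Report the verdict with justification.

D(0):
  [0, 5, 13, 12, 1]
  [-2, 0, ∞, 4, 9]
  [1, 1, 0, 15, -1]
  [∞, 16, -8, 0, 19]
  [∞, -4, 20, 11, 0]
D(1):
  [0, 5, 13, 12, 1]
  [-2, 0, 11, 4, -1]
  [1, 1, 0, 13, -1]
  [∞, 16, -8, 0, 19]
  [∞, -4, 20, 11, 0]
Detection: at round 2, diagonal entry (5, 5) turns strictly negative.
Key observation: the cycle 5->2->1->5 has total weight (-4) + (-2) + 1, which is strictly negative.
Answer: DIVERGES — negative cycle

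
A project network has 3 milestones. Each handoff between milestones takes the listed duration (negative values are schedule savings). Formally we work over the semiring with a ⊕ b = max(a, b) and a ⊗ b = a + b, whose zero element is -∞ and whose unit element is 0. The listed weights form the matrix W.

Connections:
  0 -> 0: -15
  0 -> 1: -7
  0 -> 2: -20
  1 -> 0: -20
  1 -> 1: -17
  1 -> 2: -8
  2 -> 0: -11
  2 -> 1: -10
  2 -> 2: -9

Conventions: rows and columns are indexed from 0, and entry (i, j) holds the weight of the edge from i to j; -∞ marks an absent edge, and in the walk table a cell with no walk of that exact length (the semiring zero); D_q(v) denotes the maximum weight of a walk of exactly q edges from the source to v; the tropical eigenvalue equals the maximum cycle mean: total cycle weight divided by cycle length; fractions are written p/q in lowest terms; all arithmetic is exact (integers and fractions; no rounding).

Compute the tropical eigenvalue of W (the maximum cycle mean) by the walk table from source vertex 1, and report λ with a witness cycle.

q=0: [-∞, 0, -∞]
q=1: [-20, -17, -8]
q=2: [-19, -18, -17]
q=3: [-28, -26, -26]
Optimal cycle mean attained by: cycle 0->1->2->0, total (-7) + (-8) + (-11), length 3.
Answer: λ = -26/3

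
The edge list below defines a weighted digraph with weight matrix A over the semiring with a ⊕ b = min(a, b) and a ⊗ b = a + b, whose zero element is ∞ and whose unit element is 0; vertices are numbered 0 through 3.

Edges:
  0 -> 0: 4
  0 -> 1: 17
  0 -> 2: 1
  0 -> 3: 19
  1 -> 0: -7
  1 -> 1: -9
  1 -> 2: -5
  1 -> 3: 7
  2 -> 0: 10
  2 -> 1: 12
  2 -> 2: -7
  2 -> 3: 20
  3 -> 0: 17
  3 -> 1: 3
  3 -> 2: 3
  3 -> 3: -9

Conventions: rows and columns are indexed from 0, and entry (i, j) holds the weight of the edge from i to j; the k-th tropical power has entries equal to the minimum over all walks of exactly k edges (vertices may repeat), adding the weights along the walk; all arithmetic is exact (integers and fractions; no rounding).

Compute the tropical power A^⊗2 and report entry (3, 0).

A^⊗2:
  [8, 8, -6, 10]
  [-16, -18, -14, -2]
  [3, 3, -14, 11]
  [-4, -6, -6, -18]
Key observation: the optimum is the walk 3->1->0, with weight 3 + (-7) = -4.
Optimal value attained by: walk 3->1->0.
Answer: (A^⊗2)[3][0] = -4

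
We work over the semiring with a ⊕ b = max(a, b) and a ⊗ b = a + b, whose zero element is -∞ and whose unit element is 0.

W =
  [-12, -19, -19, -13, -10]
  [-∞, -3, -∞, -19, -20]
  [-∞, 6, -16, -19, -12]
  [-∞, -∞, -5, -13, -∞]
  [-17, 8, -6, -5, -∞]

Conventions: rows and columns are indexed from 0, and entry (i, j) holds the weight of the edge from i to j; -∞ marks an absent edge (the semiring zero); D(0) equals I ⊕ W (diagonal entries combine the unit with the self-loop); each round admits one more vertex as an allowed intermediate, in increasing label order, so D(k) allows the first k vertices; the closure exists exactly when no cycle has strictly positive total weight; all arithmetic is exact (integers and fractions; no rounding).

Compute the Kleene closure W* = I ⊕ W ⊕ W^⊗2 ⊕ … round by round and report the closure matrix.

D(0):
  [0, -19, -19, -13, -10]
  [-∞, 0, -∞, -19, -20]
  [-∞, 6, 0, -19, -12]
  [-∞, -∞, -5, 0, -∞]
  [-17, 8, -6, -5, 0]
D(1):
  [0, -19, -19, -13, -10]
  [-∞, 0, -∞, -19, -20]
  [-∞, 6, 0, -19, -12]
  [-∞, -∞, -5, 0, -∞]
  [-17, 8, -6, -5, 0]
D(2):
  [0, -19, -19, -13, -10]
  [-∞, 0, -∞, -19, -20]
  [-∞, 6, 0, -13, -12]
  [-∞, -∞, -5, 0, -∞]
  [-17, 8, -6, -5, 0]
D(3):
  [0, -13, -19, -13, -10]
  [-∞, 0, -∞, -19, -20]
  [-∞, 6, 0, -13, -12]
  [-∞, 1, -5, 0, -17]
  [-17, 8, -6, -5, 0]
D(4):
  [0, -12, -18, -13, -10]
  [-∞, 0, -24, -19, -20]
  [-∞, 6, 0, -13, -12]
  [-∞, 1, -5, 0, -17]
  [-17, 8, -6, -5, 0]
D(5):
  [0, -2, -16, -13, -10]
  [-37, 0, -24, -19, -20]
  [-29, 6, 0, -13, -12]
  [-34, 1, -5, 0, -17]
  [-17, 8, -6, -5, 0]
Answer: W* = [[0, -2, -16, -13, -10], [-37, 0, -24, -19, -20], [-29, 6, 0, -13, -12], [-34, 1, -5, 0, -17], [-17, 8, -6, -5, 0]]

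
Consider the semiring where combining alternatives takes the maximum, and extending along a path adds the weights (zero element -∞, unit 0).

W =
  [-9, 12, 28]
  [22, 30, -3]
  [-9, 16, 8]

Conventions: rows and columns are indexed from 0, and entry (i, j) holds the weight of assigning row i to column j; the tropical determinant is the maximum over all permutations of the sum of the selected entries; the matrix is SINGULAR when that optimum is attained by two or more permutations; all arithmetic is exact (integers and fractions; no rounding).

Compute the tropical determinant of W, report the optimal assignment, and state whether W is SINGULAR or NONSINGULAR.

σ = (0, 1, 2): (-9) + 30 + 8 = 29
σ = (0, 2, 1): (-9) + (-3) + 16 = 4
σ = (1, 0, 2): 12 + 22 + 8 = 42
σ = (1, 2, 0): 12 + (-3) + (-9) = 0
σ = (2, 0, 1): 28 + 22 + 16 = 66
σ = (2, 1, 0): 28 + 30 + (-9) = 49
Optimal value attained by: σ = (2, 0, 1).
Answer: det⊕(W) = 66; verdict: NONSINGULAR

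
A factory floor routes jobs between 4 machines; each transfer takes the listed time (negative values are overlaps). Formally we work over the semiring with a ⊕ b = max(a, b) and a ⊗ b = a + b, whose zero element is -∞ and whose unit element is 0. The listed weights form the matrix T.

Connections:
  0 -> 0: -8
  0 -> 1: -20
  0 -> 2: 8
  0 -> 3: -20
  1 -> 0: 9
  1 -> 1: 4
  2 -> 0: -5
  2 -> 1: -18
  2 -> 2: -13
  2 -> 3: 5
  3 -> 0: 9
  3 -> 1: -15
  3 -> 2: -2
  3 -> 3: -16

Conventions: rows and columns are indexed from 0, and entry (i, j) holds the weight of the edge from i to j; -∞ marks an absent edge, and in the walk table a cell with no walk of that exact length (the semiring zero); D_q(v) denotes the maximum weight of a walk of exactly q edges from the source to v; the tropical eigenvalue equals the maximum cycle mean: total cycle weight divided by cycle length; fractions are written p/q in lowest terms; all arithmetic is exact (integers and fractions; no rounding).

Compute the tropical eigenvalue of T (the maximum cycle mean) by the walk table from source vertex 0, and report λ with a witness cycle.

q=0: [0, -∞, -∞, -∞]
q=1: [-8, -20, 8, -20]
q=2: [3, -10, 0, 13]
q=3: [22, -2, 11, 5]
q=4: [14, 2, 30, 16]
Optimal cycle mean attained by: cycle 0->2->3->0, total 8 + 5 + 9, length 3.
Answer: λ = 22/3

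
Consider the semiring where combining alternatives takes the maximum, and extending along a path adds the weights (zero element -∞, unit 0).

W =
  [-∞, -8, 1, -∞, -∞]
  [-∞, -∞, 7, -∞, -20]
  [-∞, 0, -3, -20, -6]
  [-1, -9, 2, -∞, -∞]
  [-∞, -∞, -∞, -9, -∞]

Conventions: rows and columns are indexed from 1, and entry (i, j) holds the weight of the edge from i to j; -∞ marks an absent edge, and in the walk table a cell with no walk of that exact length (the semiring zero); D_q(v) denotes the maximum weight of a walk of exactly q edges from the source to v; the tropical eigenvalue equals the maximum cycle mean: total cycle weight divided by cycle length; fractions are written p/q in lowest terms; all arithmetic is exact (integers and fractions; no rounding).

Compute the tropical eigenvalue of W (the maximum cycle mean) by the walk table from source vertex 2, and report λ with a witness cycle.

q=0: [-∞, 0, -∞, -∞, -∞]
q=1: [-∞, -∞, 7, -∞, -20]
q=2: [-∞, 7, 4, -13, 1]
q=3: [-14, 4, 14, -8, -2]
q=4: [-9, 14, 11, -6, 8]
q=5: [-7, 11, 21, -1, 5]
Optimal cycle mean attained by: cycle 2->3->2, total 7 + 0, length 2.
Answer: λ = 7/2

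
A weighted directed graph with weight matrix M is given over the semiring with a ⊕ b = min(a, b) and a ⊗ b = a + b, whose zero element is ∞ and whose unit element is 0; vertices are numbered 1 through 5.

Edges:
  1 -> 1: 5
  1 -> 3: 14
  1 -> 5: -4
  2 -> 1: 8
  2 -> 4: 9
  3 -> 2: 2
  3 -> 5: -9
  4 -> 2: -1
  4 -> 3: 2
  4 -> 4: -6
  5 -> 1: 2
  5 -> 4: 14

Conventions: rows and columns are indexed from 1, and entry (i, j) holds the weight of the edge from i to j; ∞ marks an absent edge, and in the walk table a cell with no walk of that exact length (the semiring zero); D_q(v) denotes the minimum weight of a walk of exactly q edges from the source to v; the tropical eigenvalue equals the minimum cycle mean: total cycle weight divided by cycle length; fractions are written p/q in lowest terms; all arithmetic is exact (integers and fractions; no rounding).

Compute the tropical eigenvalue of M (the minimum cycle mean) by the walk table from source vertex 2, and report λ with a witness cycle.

q=0: [∞, 0, ∞, ∞, ∞]
q=1: [8, ∞, ∞, 9, ∞]
q=2: [13, 8, 11, 3, 4]
q=3: [6, 2, 5, -3, 2]
q=4: [4, -4, -1, -9, -4]
q=5: [-2, -10, -7, -15, -10]
Optimal cycle mean attained by: cycle 4->4, total (-6), length 1.
Answer: λ = -6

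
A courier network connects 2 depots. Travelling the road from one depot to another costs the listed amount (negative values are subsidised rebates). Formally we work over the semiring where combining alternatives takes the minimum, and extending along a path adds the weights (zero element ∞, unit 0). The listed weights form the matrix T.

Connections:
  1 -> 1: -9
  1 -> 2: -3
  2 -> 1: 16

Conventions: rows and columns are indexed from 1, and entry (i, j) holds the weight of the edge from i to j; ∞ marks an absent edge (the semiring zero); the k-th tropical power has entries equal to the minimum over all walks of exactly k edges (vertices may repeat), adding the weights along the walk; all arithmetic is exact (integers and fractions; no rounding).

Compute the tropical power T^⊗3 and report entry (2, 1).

T^⊗2:
  [-18, -12]
  [7, 13]
T^⊗3:
  [-27, -21]
  [-2, 4]
Key observation: the optimum is the walk 2->1->1->1, with weight 16 + (-9) + (-9) = -2.
Optimal value attained by: walk 2->1->1->1.
Answer: (T^⊗3)[2][1] = -2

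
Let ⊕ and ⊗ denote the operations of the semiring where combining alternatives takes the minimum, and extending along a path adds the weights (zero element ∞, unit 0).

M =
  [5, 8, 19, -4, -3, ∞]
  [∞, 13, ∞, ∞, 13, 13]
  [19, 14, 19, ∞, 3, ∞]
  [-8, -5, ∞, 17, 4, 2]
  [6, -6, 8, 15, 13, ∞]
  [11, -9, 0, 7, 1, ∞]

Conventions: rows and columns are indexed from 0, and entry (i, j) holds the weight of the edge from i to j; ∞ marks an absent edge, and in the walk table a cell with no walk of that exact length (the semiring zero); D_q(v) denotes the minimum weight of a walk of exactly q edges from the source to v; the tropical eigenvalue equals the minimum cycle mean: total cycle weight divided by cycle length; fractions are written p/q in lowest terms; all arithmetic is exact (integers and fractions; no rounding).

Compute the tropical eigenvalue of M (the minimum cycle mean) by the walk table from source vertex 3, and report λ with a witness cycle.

q=0: [∞, ∞, ∞, 0, ∞, ∞]
q=1: [-8, -5, ∞, 17, 4, 2]
q=2: [-3, -7, 2, -12, -11, 8]
q=3: [-20, -17, -3, -7, -8, -10]
q=4: [-15, -19, -10, -24, -23, -5]
q=5: [-32, -29, -15, -19, -20, -22]
q=6: [-27, -31, -22, -36, -35, -17]
Optimal cycle mean attained by: cycle 0->3->0, total (-4) + (-8), length 2.
Answer: λ = -6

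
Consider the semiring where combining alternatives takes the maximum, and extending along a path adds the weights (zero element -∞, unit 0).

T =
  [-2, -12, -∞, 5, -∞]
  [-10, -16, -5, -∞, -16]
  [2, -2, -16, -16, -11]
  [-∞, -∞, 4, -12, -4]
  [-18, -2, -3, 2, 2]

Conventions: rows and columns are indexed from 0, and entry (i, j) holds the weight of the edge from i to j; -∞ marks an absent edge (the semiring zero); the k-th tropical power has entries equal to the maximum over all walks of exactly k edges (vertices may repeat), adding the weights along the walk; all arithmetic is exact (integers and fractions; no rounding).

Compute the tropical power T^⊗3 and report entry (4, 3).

T^⊗2:
  [-4, -14, 9, 3, 1]
  [-3, -7, -19, -5, -14]
  [0, -10, -7, 7, -9]
  [6, 2, -7, -2, -2]
  [-1, 0, 6, 4, 4]
T^⊗3:
  [11, 7, 7, 3, 3]
  [-5, -15, -1, 2, -9]
  [-2, -9, 11, 5, 3]
  [4, -4, 2, 11, 0]
  [8, 4, 8, 6, 6]
Key observation: the optimum is the walk 4->4->4->3, with weight 2 + 2 + 2 = 6.
Optimal value attained by: walk 4->4->4->3.
Answer: (T^⊗3)[4][3] = 6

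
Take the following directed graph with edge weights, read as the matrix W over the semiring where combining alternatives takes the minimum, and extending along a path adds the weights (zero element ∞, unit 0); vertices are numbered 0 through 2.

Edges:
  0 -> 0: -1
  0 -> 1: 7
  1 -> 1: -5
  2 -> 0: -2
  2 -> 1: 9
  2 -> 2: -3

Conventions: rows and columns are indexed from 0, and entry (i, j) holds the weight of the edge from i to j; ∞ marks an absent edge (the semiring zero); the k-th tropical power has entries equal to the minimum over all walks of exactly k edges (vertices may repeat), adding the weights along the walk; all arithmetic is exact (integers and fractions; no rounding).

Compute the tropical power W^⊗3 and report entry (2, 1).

W^⊗2:
  [-2, 2, ∞]
  [∞, -10, ∞]
  [-5, 4, -6]
W^⊗3:
  [-3, -3, ∞]
  [∞, -15, ∞]
  [-8, -1, -9]
Key observation: the optimum is the walk 2->1->1->1, with weight 9 + (-5) + (-5) = -1.
Optimal value attained by: walk 2->1->1->1.
Answer: (W^⊗3)[2][1] = -1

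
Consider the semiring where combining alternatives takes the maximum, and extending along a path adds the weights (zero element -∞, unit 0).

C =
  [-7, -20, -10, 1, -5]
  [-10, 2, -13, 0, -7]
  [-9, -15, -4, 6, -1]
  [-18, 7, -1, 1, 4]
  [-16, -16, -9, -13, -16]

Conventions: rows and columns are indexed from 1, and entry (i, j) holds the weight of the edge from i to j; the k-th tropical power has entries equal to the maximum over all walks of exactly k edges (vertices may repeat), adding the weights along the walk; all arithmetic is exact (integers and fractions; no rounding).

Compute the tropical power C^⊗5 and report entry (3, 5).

C^⊗2:
  [-14, 8, 0, 2, 5]
  [-8, 7, -1, 2, 4]
  [-12, 13, 5, 7, 10]
  [-3, 9, 0, 7, 5]
  [-18, -6, -13, -3, -9]
C^⊗3:
  [-2, 10, 1, 8, 6]
  [-3, 9, 1, 7, 6]
  [3, 15, 6, 13, 11]
  [-1, 14, 6, 9, 11]
  [-16, 4, -4, -2, 1]
C^⊗4:
  [0, 15, 7, 10, 12]
  [-1, 14, 6, 9, 11]
  [5, 20, 12, 15, 17]
  [4, 16, 8, 14, 13]
  [-6, 6, -3, 4, 2]
C^⊗5:
  [5, 17, 9, 15, 14]
  [4, 16, 8, 14, 13]
  [10, 22, 14, 20, 19]
  [6, 21, 13, 16, 18]
  [-4, 11, 3, 6, 8]
Key observation: the optimum is the walk 3->4->2->2->4->5, with weight 6 + 7 + 2 + 0 + 4 = 19.
Optimal value attained by: walk 3->4->2->2->4->5.
Answer: (C^⊗5)[3][5] = 19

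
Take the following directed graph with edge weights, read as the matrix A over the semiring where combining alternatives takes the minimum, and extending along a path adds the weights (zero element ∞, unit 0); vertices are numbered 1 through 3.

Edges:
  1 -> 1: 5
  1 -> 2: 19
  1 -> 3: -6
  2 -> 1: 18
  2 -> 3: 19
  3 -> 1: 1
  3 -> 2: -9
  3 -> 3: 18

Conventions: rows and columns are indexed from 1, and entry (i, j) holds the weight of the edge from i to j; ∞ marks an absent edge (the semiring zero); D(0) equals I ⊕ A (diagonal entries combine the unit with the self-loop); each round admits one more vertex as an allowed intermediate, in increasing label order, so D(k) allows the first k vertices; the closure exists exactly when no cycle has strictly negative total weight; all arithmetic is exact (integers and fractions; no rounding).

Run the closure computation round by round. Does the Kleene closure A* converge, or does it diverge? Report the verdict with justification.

D(0):
  [0, 19, -6]
  [18, 0, 19]
  [1, -9, 0]
Detection: at round 1, diagonal entry (3, 3) turns strictly negative.
Key observation: the cycle 3->1->3 has total weight 1 + (-6), which is strictly negative.
Answer: DIVERGES — negative cycle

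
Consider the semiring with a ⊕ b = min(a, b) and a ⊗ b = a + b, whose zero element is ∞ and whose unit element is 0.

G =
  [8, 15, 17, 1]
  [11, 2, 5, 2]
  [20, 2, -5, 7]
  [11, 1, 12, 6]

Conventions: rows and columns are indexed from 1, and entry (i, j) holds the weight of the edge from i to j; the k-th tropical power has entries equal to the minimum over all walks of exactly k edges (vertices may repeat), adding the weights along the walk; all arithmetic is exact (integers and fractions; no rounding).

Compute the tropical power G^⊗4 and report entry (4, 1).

G^⊗2:
  [12, 2, 12, 7]
  [13, 3, 0, 4]
  [13, -3, -10, 2]
  [12, 3, 6, 3]
G^⊗3:
  [13, 4, 7, 4]
  [14, 2, -5, 5]
  [8, -8, -15, -3]
  [14, 4, 1, 5]
G^⊗4:
  [15, 5, 2, 6]
  [13, -3, -10, 2]
  [3, -13, -20, -8]
  [15, 3, -4, 6]
Key observation: the optimum is the walk 4->2->4->2->1, with weight 1 + 2 + 1 + 11 = 15.
Optimal value attained by: walk 4->2->4->2->1.
Answer: (G^⊗4)[4][1] = 15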